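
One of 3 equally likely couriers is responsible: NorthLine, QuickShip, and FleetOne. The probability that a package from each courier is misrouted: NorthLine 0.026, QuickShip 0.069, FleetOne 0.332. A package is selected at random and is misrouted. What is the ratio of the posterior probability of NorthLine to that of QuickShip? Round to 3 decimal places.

0.377

With a uniform prior (1/3 each), posterior ∝ likelihood:
  NorthLine: 0.026
  QuickShip: 0.069
  FleetOne: 0.332
Total = 0.427.
The ratio is 0.026 / 0.069 (the normalizer cancels) = 0.377.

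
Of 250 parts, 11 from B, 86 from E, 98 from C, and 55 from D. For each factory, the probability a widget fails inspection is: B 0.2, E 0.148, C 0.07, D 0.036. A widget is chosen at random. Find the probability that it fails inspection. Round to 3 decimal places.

By Bayes' rule, posterior ∝ prior × likelihood:
  B: 0.044 × 0.2 = 0.0088
  E: 0.344 × 0.148 = 0.050912
  C: 0.392 × 0.07 = 0.02744
  D: 0.22 × 0.036 = 0.00792
P(nonconforming) = 0.0088 + 0.050912 + 0.02744 + 0.00792 = 0.095072 → 0.095.

0.095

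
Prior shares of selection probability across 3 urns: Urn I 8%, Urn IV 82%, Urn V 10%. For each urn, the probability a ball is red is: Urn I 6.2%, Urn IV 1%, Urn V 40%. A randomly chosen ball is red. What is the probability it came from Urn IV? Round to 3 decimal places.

Compute prior × likelihood for every hypothesis:
  Urn I: 0.08 × 0.062 = 0.00496
  Urn IV: 0.82 × 0.01 = 0.0082
  Urn V: 0.1 × 0.4 = 0.04
Normalizing constant = 0.05316.
P(Urn IV | evidence) = 0.0082 / 0.05316 ≈ 0.154.

0.154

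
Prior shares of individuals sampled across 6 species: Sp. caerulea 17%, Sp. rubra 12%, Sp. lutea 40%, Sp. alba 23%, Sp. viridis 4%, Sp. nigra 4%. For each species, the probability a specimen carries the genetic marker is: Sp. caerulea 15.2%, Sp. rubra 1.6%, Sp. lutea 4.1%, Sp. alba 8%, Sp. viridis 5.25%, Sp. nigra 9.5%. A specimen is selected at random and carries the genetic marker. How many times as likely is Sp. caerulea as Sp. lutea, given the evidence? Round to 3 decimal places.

1.576

Compute prior × likelihood for every hypothesis:
  Sp. caerulea: 0.17 × 0.152 = 0.02584
  Sp. rubra: 0.12 × 0.016 = 0.00192
  Sp. lutea: 0.4 × 0.041 = 0.0164
  Sp. alba: 0.23 × 0.08 = 0.0184
  Sp. viridis: 0.04 × 0.0525 = 0.0021
  Sp. nigra: 0.04 × 0.095 = 0.0038
Total = 0.06846.
The ratio is 0.02584 / 0.0164 (the normalizer cancels) = 1.576.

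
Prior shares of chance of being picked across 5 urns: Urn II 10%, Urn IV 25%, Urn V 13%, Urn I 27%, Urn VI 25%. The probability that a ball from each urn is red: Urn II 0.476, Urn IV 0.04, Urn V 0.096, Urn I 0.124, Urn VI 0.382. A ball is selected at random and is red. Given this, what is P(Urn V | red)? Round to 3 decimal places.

0.063

Unnormalized posteriors (prior × likelihood):
  Urn II: 0.1 × 0.476 = 0.0476
  Urn IV: 0.25 × 0.04 = 0.01
  Urn V: 0.13 × 0.096 = 0.01248
  Urn I: 0.27 × 0.124 = 0.03348
  Urn VI: 0.25 × 0.382 = 0.0955
Sum = 0.19906.
P(Urn V | evidence) = 0.01248 / 0.19906 ≈ 0.063.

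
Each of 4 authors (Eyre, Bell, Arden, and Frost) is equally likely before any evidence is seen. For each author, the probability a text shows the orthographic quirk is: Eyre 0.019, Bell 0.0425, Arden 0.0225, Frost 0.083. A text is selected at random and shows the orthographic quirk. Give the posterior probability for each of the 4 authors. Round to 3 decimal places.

Eyre 0.114, Bell 0.254, Arden 0.135, Frost 0.497

Since the prior is uniform, the posterior is proportional to the likelihood:
  Eyre: 0.019
  Bell: 0.0425
  Arden: 0.0225
  Frost: 0.083
Sum = 0.167.
P(Eyre | quirk) = 0.019/0.167 ≈ 0.114
P(Bell | quirk) = 0.0425/0.167 ≈ 0.254
P(Arden | quirk) = 0.0225/0.167 ≈ 0.135
P(Frost | quirk) = 0.083/0.167 ≈ 0.497
(Check: 0.114+0.254+0.135+0.497 = 1.000.)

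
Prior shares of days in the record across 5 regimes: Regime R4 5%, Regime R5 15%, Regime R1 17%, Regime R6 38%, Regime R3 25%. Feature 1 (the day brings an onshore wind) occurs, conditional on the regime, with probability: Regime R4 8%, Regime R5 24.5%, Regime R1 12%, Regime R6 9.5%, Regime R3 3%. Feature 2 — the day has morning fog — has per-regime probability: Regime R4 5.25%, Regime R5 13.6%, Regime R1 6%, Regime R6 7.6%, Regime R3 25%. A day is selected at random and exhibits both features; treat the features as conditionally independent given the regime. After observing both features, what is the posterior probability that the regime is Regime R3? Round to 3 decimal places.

0.170

By Bayes' rule, posterior ∝ prior × likelihood:
  Regime R4: 0.05 × 0.08 × 0.0525 = 0.00021
  Regime R5: 0.15 × 0.245 × 0.136 = 0.004998
  Regime R1: 0.17 × 0.12 × 0.06 = 0.001224
  Regime R6: 0.38 × 0.095 × 0.076 = 0.0027436
  Regime R3: 0.25 × 0.03 × 0.25 = 0.001875
Sum = 0.0110506.
P(Regime R3 | evidence) = 0.001875 / 0.0110506 ≈ 0.170.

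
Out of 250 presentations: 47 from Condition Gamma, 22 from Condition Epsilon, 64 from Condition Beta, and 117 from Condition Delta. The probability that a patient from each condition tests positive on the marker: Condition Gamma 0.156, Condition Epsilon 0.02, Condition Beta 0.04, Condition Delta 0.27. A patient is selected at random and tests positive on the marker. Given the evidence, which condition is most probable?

Condition Delta

By Bayes' rule, posterior ∝ prior × likelihood:
  Condition Gamma: 0.188 × 0.156 = 0.029328
  Condition Epsilon: 0.088 × 0.02 = 0.00176
  Condition Beta: 0.256 × 0.04 = 0.01024
  Condition Delta: 0.468 × 0.27 = 0.12636
Normalizing constant = 0.167688.
Largest term belongs to Condition Delta, so Condition Delta is most probable.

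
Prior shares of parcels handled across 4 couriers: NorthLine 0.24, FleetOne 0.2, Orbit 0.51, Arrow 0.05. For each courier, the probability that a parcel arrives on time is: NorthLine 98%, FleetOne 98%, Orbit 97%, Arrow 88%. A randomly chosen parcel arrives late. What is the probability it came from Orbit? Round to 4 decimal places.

0.5083

Taking complements, P(late | each) = NorthLine 0.02, FleetOne 0.02, Orbit 0.03, Arrow 0.12.
Prior × likelihood for each hypothesis:
  NorthLine: 0.24 × 0.02 = 0.0048
  FleetOne: 0.2 × 0.02 = 0.004
  Orbit: 0.51 × 0.03 = 0.0153
  Arrow: 0.05 × 0.12 = 0.006
Normalizing constant = 0.0301.
P(Orbit | evidence) = 0.0153 / 0.0301 ≈ 0.5083.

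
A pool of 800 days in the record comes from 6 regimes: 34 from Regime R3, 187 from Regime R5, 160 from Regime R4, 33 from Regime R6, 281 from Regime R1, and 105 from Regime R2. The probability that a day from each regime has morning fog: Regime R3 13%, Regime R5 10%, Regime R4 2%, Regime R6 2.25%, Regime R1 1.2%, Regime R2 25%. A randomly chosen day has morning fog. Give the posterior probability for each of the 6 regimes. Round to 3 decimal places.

Regime R3 0.078, Regime R5 0.330, Regime R4 0.056, Regime R6 0.013, Regime R1 0.059, Regime R2 0.463

By Bayes' rule, posterior ∝ prior × likelihood:
  Regime R3: 0.0425 × 0.13 = 0.005525
  Regime R5: 0.23375 × 0.1 = 0.023375
  Regime R4: 0.2 × 0.02 = 0.004
  Regime R6: 0.04125 × 0.0225 = 0.000928125
  Regime R1: 0.35125 × 0.012 = 0.004215
  Regime R2: 0.13125 × 0.25 = 0.0328125
Sum = 0.070855625.
P(Regime R3 | fog) = 0.005525/0.070855625 ≈ 0.078
P(Regime R5 | fog) = 0.023375/0.070855625 ≈ 0.330
P(Regime R4 | fog) = 0.004/0.070855625 ≈ 0.056
P(Regime R6 | fog) = 0.000928125/0.070855625 ≈ 0.013
P(Regime R1 | fog) = 0.004215/0.070855625 ≈ 0.059
P(Regime R2 | fog) = 0.0328125/0.070855625 ≈ 0.463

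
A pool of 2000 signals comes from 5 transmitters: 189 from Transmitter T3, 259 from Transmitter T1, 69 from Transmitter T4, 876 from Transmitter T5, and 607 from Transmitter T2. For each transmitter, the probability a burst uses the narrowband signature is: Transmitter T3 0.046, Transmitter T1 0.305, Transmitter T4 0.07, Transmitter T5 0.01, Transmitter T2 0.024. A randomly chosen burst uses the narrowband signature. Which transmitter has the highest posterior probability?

By Bayes' rule, posterior ∝ prior × likelihood:
  Transmitter T3: 0.0945 × 0.046 = 0.004347
  Transmitter T1: 0.1295 × 0.305 = 0.0394975
  Transmitter T4: 0.0345 × 0.07 = 0.002415
  Transmitter T5: 0.438 × 0.01 = 0.00438
  Transmitter T2: 0.3035 × 0.024 = 0.007284
Total = 0.0579235.
Largest term belongs to Transmitter T1, so Transmitter T1 is most probable.

Transmitter T1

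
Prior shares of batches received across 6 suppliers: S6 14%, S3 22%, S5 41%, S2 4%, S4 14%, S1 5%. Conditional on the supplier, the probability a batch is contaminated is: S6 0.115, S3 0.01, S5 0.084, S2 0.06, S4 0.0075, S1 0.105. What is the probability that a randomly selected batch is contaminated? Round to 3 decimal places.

0.061

Unnormalized posteriors (prior × likelihood):
  S6: 0.14 × 0.115 = 0.0161
  S3: 0.22 × 0.01 = 0.0022
  S5: 0.41 × 0.084 = 0.03444
  S2: 0.04 × 0.06 = 0.0024
  S4: 0.14 × 0.0075 = 0.00105
  S1: 0.05 × 0.105 = 0.00525
P(contaminated) = 0.0161 + 0.0022 + 0.03444 + 0.0024 + 0.00105 + 0.00525 = 0.06144 → 0.061.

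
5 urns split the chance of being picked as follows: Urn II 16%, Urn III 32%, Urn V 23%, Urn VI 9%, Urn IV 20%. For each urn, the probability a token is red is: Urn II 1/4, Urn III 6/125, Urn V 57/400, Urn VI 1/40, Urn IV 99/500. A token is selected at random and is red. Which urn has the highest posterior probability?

Prior × likelihood for each hypothesis:
  Urn II: 0.16 × 0.25 = 0.04
  Urn III: 0.32 × 0.048 = 0.01536
  Urn V: 0.23 × 0.1425 = 0.032775
  Urn VI: 0.09 × 0.025 = 0.00225
  Urn IV: 0.2 × 0.198 = 0.0396
Total = 0.129985.
Largest term belongs to Urn II, so Urn II is most probable.

Urn II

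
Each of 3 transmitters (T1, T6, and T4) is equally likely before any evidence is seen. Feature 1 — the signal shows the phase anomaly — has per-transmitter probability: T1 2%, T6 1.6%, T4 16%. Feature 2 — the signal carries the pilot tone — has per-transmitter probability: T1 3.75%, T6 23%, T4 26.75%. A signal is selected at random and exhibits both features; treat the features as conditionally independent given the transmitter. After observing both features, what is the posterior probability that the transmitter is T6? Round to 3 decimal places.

0.078

Since the prior is uniform, the posterior is proportional to the likelihood:
  T1: 0.02 × 0.0375 = 0.00075
  T6: 0.016 × 0.23 = 0.00368
  T4: 0.16 × 0.2675 = 0.0428
Normalizing constant = 0.04723.
P(T6 | evidence) = 0.00368 / 0.04723 ≈ 0.078.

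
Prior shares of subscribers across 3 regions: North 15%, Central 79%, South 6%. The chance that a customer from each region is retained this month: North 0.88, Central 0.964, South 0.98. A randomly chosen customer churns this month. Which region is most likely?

Taking complements, P(churn | each) = North 0.12, Central 0.036, South 0.02.
By Bayes' rule, posterior ∝ prior × likelihood:
  North: 0.15 × 0.12 = 0.018
  Central: 0.79 × 0.036 = 0.02844
  South: 0.06 × 0.02 = 0.0012
Total = 0.04764.
Largest term belongs to Central, so Central is most probable.

Central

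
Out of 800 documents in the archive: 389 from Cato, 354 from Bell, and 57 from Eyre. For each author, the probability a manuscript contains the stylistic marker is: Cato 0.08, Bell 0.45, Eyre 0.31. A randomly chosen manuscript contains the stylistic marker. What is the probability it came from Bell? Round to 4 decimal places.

0.7655

Compute prior × likelihood for every hypothesis:
  Cato: 0.48625 × 0.08 = 0.0389
  Bell: 0.4425 × 0.45 = 0.199125
  Eyre: 0.07125 × 0.31 = 0.0220875
Normalizing constant = 0.2601125.
P(Bell | evidence) = 0.199125 / 0.2601125 ≈ 0.7655.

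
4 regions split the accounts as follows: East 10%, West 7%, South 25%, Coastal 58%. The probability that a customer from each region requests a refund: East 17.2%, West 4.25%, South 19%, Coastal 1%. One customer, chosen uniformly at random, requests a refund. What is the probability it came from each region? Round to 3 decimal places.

East 0.234, West 0.040, South 0.646, Coastal 0.079

Unnormalized posteriors (prior × likelihood):
  East: 0.1 × 0.172 = 0.0172
  West: 0.07 × 0.0425 = 0.002975
  South: 0.25 × 0.19 = 0.0475
  Coastal: 0.58 × 0.01 = 0.0058
Sum = 0.073475.
P(East | refund) = 0.0172/0.073475 ≈ 0.234
P(West | refund) = 0.002975/0.073475 ≈ 0.040
P(South | refund) = 0.0475/0.073475 ≈ 0.646
P(Coastal | refund) = 0.0058/0.073475 ≈ 0.079
(Check: 0.234+0.040+0.646+0.079 = 0.999.)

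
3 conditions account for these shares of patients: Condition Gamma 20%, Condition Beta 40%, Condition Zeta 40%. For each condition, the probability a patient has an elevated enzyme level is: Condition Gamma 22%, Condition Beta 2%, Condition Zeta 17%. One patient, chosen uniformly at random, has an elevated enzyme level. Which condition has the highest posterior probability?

Condition Zeta

By Bayes' rule, posterior ∝ prior × likelihood:
  Condition Gamma: 0.2 × 0.22 = 0.044
  Condition Beta: 0.4 × 0.02 = 0.008
  Condition Zeta: 0.4 × 0.17 = 0.068
Total = 0.12.
Largest term belongs to Condition Zeta, so Condition Zeta is most probable.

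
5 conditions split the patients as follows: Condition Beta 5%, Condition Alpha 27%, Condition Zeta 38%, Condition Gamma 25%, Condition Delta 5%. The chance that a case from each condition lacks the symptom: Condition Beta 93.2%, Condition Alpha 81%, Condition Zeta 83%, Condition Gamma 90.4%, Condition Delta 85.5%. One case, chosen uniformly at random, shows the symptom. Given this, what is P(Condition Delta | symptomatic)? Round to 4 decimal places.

Taking complements, P(symptomatic | each) = Condition Beta 0.068, Condition Alpha 0.19, Condition Zeta 0.17, Condition Gamma 0.096, Condition Delta 0.145.
Compute prior × likelihood for every hypothesis:
  Condition Beta: 0.05 × 0.068 = 0.0034
  Condition Alpha: 0.27 × 0.19 = 0.0513
  Condition Zeta: 0.38 × 0.17 = 0.0646
  Condition Gamma: 0.25 × 0.096 = 0.024
  Condition Delta: 0.05 × 0.145 = 0.00725
Sum = 0.15055.
P(Condition Delta | evidence) = 0.00725 / 0.15055 ≈ 0.0482.

0.0482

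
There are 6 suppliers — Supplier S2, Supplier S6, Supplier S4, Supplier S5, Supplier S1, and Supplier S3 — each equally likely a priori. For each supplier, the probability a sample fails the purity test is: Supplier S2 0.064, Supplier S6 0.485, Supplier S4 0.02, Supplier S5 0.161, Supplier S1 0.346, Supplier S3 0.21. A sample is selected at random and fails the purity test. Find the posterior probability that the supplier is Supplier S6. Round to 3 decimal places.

0.377

With a uniform prior (1/6 each), posterior ∝ likelihood:
  Supplier S2: 0.064
  Supplier S6: 0.485
  Supplier S4: 0.02
  Supplier S5: 0.161
  Supplier S1: 0.346
  Supplier S3: 0.21
Sum = 1.286.
P(Supplier S6 | evidence) = 0.485 / 1.286 ≈ 0.377.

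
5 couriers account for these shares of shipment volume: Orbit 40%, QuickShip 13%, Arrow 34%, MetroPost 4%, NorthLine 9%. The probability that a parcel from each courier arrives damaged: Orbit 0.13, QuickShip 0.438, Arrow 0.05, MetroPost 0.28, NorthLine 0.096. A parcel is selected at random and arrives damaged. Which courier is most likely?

Unnormalized posteriors (prior × likelihood):
  Orbit: 0.4 × 0.13 = 0.052
  QuickShip: 0.13 × 0.438 = 0.05694
  Arrow: 0.34 × 0.05 = 0.017
  MetroPost: 0.04 × 0.28 = 0.0112
  NorthLine: 0.09 × 0.096 = 0.00864
Total = 0.14578.
Largest term belongs to QuickShip, so QuickShip is most probable.

QuickShip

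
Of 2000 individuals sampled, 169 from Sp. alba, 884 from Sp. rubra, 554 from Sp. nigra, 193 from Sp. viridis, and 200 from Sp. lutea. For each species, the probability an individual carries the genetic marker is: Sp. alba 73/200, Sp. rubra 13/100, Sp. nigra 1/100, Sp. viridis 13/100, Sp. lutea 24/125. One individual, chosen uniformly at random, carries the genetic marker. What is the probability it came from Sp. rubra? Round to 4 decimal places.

By Bayes' rule, posterior ∝ prior × likelihood:
  Sp. alba: 0.0845 × 0.365 = 0.0308425
  Sp. rubra: 0.442 × 0.13 = 0.05746
  Sp. nigra: 0.277 × 0.01 = 0.00277
  Sp. viridis: 0.0965 × 0.13 = 0.012545
  Sp. lutea: 0.1 × 0.192 = 0.0192
Total = 0.1228175.
P(Sp. rubra | evidence) = 0.05746 / 0.1228175 ≈ 0.4678.

0.4678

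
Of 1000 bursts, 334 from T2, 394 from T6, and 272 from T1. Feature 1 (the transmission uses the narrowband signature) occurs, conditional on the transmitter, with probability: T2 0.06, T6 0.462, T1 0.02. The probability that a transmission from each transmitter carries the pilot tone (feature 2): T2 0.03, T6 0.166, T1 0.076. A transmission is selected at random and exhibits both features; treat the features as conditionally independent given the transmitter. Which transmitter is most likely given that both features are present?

By Bayes' rule, posterior ∝ prior × likelihood:
  T2: 0.334 × 0.06 × 0.03 = 0.0006012
  T6: 0.394 × 0.462 × 0.166 = 0.030216648
  T1: 0.272 × 0.02 × 0.076 = 0.00041344
Normalizing constant = 0.031231288.
Largest term belongs to T6, so T6 is most probable.

T6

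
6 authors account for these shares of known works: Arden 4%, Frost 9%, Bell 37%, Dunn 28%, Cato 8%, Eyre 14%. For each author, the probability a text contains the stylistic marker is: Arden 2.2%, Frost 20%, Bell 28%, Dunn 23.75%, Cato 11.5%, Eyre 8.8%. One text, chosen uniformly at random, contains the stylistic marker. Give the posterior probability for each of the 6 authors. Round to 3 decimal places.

By Bayes' rule, posterior ∝ prior × likelihood:
  Arden: 0.04 × 0.022 = 0.00088
  Frost: 0.09 × 0.2 = 0.018
  Bell: 0.37 × 0.28 = 0.1036
  Dunn: 0.28 × 0.2375 = 0.0665
  Cato: 0.08 × 0.115 = 0.0092
  Eyre: 0.14 × 0.088 = 0.01232
Normalizing constant = 0.2105.
P(Arden | marker) = 0.00088/0.2105 ≈ 0.004
P(Frost | marker) = 0.018/0.2105 ≈ 0.086
P(Bell | marker) = 0.1036/0.2105 ≈ 0.492
P(Dunn | marker) = 0.0665/0.2105 ≈ 0.316
P(Cato | marker) = 0.0092/0.2105 ≈ 0.044
P(Eyre | marker) = 0.01232/0.2105 ≈ 0.059

Arden 0.004, Frost 0.086, Bell 0.492, Dunn 0.316, Cato 0.044, Eyre 0.059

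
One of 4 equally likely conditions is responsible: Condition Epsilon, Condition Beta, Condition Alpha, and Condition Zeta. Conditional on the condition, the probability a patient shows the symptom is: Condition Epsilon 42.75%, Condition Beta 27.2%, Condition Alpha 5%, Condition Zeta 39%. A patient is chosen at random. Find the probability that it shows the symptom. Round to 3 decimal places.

0.285

With a uniform prior (1/4 each), posterior ∝ likelihood:
  Condition Epsilon: 0.4275
  Condition Beta: 0.272
  Condition Alpha: 0.05
  Condition Zeta: 0.39
P(symptomatic) = (1/4) × (0.4275 + 0.272 + 0.05 + 0.39) = 1.1395/4 ≈ 0.285.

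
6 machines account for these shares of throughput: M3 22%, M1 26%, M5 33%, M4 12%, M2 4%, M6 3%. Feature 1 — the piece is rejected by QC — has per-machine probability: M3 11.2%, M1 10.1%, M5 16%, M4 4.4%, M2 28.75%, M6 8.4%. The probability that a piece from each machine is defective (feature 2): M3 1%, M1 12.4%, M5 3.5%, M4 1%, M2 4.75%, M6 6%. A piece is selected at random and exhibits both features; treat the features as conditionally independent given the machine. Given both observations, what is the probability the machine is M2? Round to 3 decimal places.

0.090

Unnormalized posteriors (prior × likelihood):
  M3: 0.22 × 0.112 × 0.01 = 0.0002464
  M1: 0.26 × 0.101 × 0.124 = 0.00325624
  M5: 0.33 × 0.16 × 0.035 = 0.001848
  M4: 0.12 × 0.044 × 0.01 = 0.0000528
  M2: 0.04 × 0.2875 × 0.0475 = 0.00054625
  M6: 0.03 × 0.084 × 0.06 = 0.0001512
Sum = 0.00610089.
P(M2 | evidence) = 0.00054625 / 0.00610089 ≈ 0.090.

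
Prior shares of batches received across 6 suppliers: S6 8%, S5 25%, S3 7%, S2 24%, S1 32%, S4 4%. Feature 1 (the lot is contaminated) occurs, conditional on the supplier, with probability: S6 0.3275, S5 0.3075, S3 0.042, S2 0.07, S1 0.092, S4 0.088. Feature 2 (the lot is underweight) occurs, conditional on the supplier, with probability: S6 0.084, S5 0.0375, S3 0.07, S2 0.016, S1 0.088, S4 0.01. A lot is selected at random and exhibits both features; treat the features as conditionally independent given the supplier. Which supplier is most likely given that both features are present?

Unnormalized posteriors (prior × likelihood):
  S6: 0.08 × 0.3275 × 0.084 = 0.0022008
  S5: 0.25 × 0.3075 × 0.0375 = 0.0028828125
  S3: 0.07 × 0.042 × 0.07 = 0.0002058
  S2: 0.24 × 0.07 × 0.016 = 0.0002688
  S1: 0.32 × 0.092 × 0.088 = 0.00259072
  S4: 0.04 × 0.088 × 0.01 = 0.0000352
Normalizing constant = 0.0081841325.
Largest term belongs to S5, so S5 is most probable.

S5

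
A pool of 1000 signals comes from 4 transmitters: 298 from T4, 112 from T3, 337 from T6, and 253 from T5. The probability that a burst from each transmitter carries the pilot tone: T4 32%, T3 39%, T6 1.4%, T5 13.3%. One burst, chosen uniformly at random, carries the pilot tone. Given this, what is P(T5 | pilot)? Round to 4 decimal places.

0.1897

Unnormalized posteriors (prior × likelihood):
  T4: 0.298 × 0.32 = 0.09536
  T3: 0.112 × 0.39 = 0.04368
  T6: 0.337 × 0.014 = 0.004718
  T5: 0.253 × 0.133 = 0.033649
Normalizing constant = 0.177407.
P(T5 | evidence) = 0.033649 / 0.177407 ≈ 0.1897.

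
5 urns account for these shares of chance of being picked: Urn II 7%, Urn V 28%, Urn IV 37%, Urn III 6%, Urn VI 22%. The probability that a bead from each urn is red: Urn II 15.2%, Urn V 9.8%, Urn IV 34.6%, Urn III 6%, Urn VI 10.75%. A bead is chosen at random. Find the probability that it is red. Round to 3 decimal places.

0.193

Unnormalized posteriors (prior × likelihood):
  Urn II: 0.07 × 0.152 = 0.01064
  Urn V: 0.28 × 0.098 = 0.02744
  Urn IV: 0.37 × 0.346 = 0.12802
  Urn III: 0.06 × 0.06 = 0.0036
  Urn VI: 0.22 × 0.1075 = 0.02365
P(red) = 0.01064 + 0.02744 + 0.12802 + 0.0036 + 0.02365 = 0.19335 → 0.193.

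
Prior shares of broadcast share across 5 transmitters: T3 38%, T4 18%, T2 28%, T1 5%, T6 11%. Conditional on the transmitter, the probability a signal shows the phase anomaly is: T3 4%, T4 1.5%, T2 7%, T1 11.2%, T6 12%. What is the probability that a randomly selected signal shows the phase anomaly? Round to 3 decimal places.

Compute prior × likelihood for every hypothesis:
  T3: 0.38 × 0.04 = 0.0152
  T4: 0.18 × 0.015 = 0.0027
  T2: 0.28 × 0.07 = 0.0196
  T1: 0.05 × 0.112 = 0.0056
  T6: 0.11 × 0.12 = 0.0132
P(anomaly) = 0.0152 + 0.0027 + 0.0196 + 0.0056 + 0.0132 = 0.0563 → 0.056.

0.056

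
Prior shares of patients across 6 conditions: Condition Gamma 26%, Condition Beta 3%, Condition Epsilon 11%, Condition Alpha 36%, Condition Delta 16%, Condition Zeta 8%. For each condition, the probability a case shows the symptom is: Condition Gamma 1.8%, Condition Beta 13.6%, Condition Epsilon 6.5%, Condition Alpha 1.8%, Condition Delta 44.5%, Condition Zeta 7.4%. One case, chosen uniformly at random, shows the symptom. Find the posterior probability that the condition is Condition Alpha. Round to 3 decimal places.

Compute prior × likelihood for every hypothesis:
  Condition Gamma: 0.26 × 0.018 = 0.00468
  Condition Beta: 0.03 × 0.136 = 0.00408
  Condition Epsilon: 0.11 × 0.065 = 0.00715
  Condition Alpha: 0.36 × 0.018 = 0.00648
  Condition Delta: 0.16 × 0.445 = 0.0712
  Condition Zeta: 0.08 × 0.074 = 0.00592
Sum = 0.09951.
P(Condition Alpha | evidence) = 0.00648 / 0.09951 ≈ 0.065.

0.065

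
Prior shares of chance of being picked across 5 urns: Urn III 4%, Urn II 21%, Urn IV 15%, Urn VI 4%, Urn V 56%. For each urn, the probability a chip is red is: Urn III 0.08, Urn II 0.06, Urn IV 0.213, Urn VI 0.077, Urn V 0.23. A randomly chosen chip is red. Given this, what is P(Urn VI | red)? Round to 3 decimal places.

Unnormalized posteriors (prior × likelihood):
  Urn III: 0.04 × 0.08 = 0.0032
  Urn II: 0.21 × 0.06 = 0.0126
  Urn IV: 0.15 × 0.213 = 0.03195
  Urn VI: 0.04 × 0.077 = 0.00308
  Urn V: 0.56 × 0.23 = 0.1288
Sum = 0.17963.
P(Urn VI | evidence) = 0.00308 / 0.17963 ≈ 0.017.

0.017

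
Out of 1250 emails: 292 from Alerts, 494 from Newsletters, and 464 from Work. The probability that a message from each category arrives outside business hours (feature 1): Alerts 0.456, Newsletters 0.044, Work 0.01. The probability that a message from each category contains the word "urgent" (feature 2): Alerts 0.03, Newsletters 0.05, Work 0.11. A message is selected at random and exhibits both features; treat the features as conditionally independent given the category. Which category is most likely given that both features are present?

Alerts

Prior × likelihood for each hypothesis:
  Alerts: 0.2336 × 0.456 × 0.03 = 0.003195648
  Newsletters: 0.3952 × 0.044 × 0.05 = 0.00086944
  Work: 0.3712 × 0.01 × 0.11 = 0.00040832
Normalizing constant = 0.004473408.
Largest term belongs to Alerts, so Alerts is most probable.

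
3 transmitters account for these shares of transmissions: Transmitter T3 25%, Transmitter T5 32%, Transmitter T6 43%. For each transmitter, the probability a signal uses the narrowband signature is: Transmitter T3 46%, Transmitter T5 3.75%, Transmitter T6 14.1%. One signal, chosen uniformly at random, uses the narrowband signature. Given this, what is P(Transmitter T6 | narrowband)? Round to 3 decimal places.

Compute prior × likelihood for every hypothesis:
  Transmitter T3: 0.25 × 0.46 = 0.115
  Transmitter T5: 0.32 × 0.0375 = 0.012
  Transmitter T6: 0.43 × 0.141 = 0.06063
Total = 0.18763.
P(Transmitter T6 | evidence) = 0.06063 / 0.18763 ≈ 0.323.

0.323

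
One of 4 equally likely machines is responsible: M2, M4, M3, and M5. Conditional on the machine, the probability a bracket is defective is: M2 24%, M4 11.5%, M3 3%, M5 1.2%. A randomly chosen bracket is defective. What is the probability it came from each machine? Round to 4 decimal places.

M2 0.6045, M4 0.2897, M3 0.0756, M5 0.0302

With a uniform prior (1/4 each), posterior ∝ likelihood:
  M2: 0.24
  M4: 0.115
  M3: 0.03
  M5: 0.012
Normalizing constant = 0.397.
P(M2 | defective) = 0.24/0.397 ≈ 0.6045
P(M4 | defective) = 0.115/0.397 ≈ 0.2897
P(M3 | defective) = 0.03/0.397 ≈ 0.0756
P(M5 | defective) = 0.012/0.397 ≈ 0.0302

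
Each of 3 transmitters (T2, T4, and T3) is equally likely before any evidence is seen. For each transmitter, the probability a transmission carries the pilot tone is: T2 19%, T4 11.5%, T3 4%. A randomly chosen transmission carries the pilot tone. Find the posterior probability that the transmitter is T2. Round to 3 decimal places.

Since the prior is uniform, the posterior is proportional to the likelihood:
  T2: 0.19
  T4: 0.115
  T3: 0.04
Total = 0.345.
P(T2 | evidence) = 0.19 / 0.345 ≈ 0.551.

0.551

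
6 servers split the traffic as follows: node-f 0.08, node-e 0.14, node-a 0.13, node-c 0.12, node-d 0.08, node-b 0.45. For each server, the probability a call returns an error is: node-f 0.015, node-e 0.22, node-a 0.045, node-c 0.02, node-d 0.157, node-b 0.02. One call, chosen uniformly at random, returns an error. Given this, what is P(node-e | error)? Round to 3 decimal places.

0.498

By Bayes' rule, posterior ∝ prior × likelihood:
  node-f: 0.08 × 0.015 = 0.0012
  node-e: 0.14 × 0.22 = 0.0308
  node-a: 0.13 × 0.045 = 0.00585
  node-c: 0.12 × 0.02 = 0.0024
  node-d: 0.08 × 0.157 = 0.01256
  node-b: 0.45 × 0.02 = 0.009
Sum = 0.06181.
P(node-e | evidence) = 0.0308 / 0.06181 ≈ 0.498.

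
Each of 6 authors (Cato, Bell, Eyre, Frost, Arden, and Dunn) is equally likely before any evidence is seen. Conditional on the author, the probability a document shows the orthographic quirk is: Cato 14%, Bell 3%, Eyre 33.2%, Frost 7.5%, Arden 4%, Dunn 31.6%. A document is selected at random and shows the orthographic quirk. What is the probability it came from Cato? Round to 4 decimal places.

With a uniform prior (1/6 each), posterior ∝ likelihood:
  Cato: 0.14
  Bell: 0.03
  Eyre: 0.332
  Frost: 0.075
  Arden: 0.04
  Dunn: 0.316
Normalizing constant = 0.933.
P(Cato | evidence) = 0.14 / 0.933 ≈ 0.1501.

0.1501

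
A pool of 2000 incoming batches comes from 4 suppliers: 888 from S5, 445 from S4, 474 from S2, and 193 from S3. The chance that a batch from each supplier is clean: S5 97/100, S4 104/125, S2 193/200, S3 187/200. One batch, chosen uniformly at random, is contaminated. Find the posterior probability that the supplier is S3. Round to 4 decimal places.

Taking complements, P(contaminated | each) = S5 0.03, S4 0.168, S2 0.035, S3 0.065.
Unnormalized posteriors (prior × likelihood):
  S5: 0.444 × 0.03 = 0.01332
  S4: 0.2225 × 0.168 = 0.03738
  S2: 0.237 × 0.035 = 0.008295
  S3: 0.0965 × 0.065 = 0.0062725
Total = 0.0652675.
P(S3 | evidence) = 0.0062725 / 0.0652675 ≈ 0.0961.

0.0961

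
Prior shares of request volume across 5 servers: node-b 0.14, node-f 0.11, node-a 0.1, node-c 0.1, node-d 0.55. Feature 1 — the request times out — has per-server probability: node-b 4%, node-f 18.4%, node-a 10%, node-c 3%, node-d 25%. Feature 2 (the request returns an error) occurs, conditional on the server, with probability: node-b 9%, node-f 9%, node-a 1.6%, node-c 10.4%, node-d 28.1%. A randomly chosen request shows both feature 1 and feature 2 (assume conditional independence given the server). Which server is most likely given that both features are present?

By Bayes' rule, posterior ∝ prior × likelihood:
  node-b: 0.14 × 0.04 × 0.09 = 0.000504
  node-f: 0.11 × 0.184 × 0.09 = 0.0018216
  node-a: 0.1 × 0.1 × 0.016 = 0.00016
  node-c: 0.1 × 0.03 × 0.104 = 0.000312
  node-d: 0.55 × 0.25 × 0.281 = 0.0386375
Normalizing constant = 0.0414351.
Largest term belongs to node-d, so node-d is most probable.

node-d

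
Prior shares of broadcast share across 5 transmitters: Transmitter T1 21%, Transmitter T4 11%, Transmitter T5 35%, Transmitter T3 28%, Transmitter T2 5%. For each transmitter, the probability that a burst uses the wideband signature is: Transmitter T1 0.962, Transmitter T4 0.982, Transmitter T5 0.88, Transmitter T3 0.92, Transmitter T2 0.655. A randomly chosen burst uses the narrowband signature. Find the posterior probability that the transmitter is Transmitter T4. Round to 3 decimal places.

Taking complements, P(narrowband | each) = Transmitter T1 0.038, Transmitter T4 0.018, Transmitter T5 0.12, Transmitter T3 0.08, Transmitter T2 0.345.
Compute prior × likelihood for every hypothesis:
  Transmitter T1: 0.21 × 0.038 = 0.00798
  Transmitter T4: 0.11 × 0.018 = 0.00198
  Transmitter T5: 0.35 × 0.12 = 0.042
  Transmitter T3: 0.28 × 0.08 = 0.0224
  Transmitter T2: 0.05 × 0.345 = 0.01725
Normalizing constant = 0.09161.
P(Transmitter T4 | evidence) = 0.00198 / 0.09161 ≈ 0.022.

0.022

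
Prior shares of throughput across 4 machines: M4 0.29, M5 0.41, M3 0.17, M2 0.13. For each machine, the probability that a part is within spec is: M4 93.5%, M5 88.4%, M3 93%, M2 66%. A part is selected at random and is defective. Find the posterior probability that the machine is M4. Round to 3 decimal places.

0.154

Taking complements, P(defective | each) = M4 0.065, M5 0.116, M3 0.07, M2 0.34.
Prior × likelihood for each hypothesis:
  M4: 0.29 × 0.065 = 0.01885
  M5: 0.41 × 0.116 = 0.04756
  M3: 0.17 × 0.07 = 0.0119
  M2: 0.13 × 0.34 = 0.0442
Total = 0.12251.
P(M4 | evidence) = 0.01885 / 0.12251 ≈ 0.154.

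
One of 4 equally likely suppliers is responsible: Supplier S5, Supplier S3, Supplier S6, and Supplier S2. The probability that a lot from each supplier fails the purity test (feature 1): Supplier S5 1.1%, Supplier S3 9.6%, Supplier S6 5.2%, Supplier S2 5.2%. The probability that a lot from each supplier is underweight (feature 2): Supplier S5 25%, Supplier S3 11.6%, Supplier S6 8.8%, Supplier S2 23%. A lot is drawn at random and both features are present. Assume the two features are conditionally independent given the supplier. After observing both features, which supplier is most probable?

Since the prior is uniform, the posterior is proportional to the likelihood:
  Supplier S5: 0.011 × 0.25 = 0.00275
  Supplier S3: 0.096 × 0.116 = 0.011136
  Supplier S6: 0.052 × 0.088 = 0.004576
  Supplier S2: 0.052 × 0.23 = 0.01196
Sum = 0.030422.
Largest term belongs to Supplier S2, so Supplier S2 is most probable.

Supplier S2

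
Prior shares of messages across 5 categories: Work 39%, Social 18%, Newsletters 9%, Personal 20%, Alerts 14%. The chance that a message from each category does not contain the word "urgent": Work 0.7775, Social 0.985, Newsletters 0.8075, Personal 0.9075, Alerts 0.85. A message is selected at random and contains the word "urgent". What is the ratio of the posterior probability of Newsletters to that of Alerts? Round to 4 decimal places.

Taking complements, P(urgent-flag | each) = Work 0.2225, Social 0.015, Newsletters 0.1925, Personal 0.0925, Alerts 0.15.
Prior × likelihood for each hypothesis:
  Work: 0.39 × 0.2225 = 0.086775
  Social: 0.18 × 0.015 = 0.0027
  Newsletters: 0.09 × 0.1925 = 0.017325
  Personal: 0.2 × 0.0925 = 0.0185
  Alerts: 0.14 × 0.15 = 0.021
Normalizing constant = 0.1463.
The ratio is 0.017325 / 0.021 (the normalizer cancels) = 0.8250.

0.8250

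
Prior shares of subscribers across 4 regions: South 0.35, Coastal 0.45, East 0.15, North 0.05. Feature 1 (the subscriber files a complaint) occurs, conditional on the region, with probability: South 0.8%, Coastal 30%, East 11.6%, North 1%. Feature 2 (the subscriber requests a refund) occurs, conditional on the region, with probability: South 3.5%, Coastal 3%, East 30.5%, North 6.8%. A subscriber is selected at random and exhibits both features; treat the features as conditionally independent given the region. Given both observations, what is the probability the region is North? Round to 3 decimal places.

0.004

Unnormalized posteriors (prior × likelihood):
  South: 0.35 × 0.008 × 0.035 = 0.000098
  Coastal: 0.45 × 0.3 × 0.03 = 0.00405
  East: 0.15 × 0.116 × 0.305 = 0.005307
  North: 0.05 × 0.01 × 0.068 = 0.000034
Sum = 0.009489.
P(North | evidence) = 0.000034 / 0.009489 ≈ 0.004.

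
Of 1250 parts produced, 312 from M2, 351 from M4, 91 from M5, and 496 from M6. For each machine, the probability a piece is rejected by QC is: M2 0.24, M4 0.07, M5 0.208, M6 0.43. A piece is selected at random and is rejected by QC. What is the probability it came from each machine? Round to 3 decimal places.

M2 0.226, M4 0.074, M5 0.057, M6 0.643

Prior × likelihood for each hypothesis:
  M2: 0.2496 × 0.24 = 0.059904
  M4: 0.2808 × 0.07 = 0.019656
  M5: 0.0728 × 0.208 = 0.0151424
  M6: 0.3968 × 0.43 = 0.170624
Normalizing constant = 0.2653264.
P(M2 | rejected) = 0.059904/0.2653264 ≈ 0.226
P(M4 | rejected) = 0.019656/0.2653264 ≈ 0.074
P(M5 | rejected) = 0.0151424/0.2653264 ≈ 0.057
P(M6 | rejected) = 0.170624/0.2653264 ≈ 0.643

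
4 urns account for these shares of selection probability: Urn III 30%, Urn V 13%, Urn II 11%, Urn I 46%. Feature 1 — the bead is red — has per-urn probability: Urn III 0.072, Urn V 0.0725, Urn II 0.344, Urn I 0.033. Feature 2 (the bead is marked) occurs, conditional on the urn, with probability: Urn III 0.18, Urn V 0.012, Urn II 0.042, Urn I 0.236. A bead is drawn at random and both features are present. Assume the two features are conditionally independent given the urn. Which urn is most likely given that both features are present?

Compute prior × likelihood for every hypothesis:
  Urn III: 0.3 × 0.072 × 0.18 = 0.003888
  Urn V: 0.13 × 0.0725 × 0.012 = 0.0001131
  Urn II: 0.11 × 0.344 × 0.042 = 0.00158928
  Urn I: 0.46 × 0.033 × 0.236 = 0.00358248
Total = 0.00917286.
Largest term belongs to Urn III, so Urn III is most probable.

Urn III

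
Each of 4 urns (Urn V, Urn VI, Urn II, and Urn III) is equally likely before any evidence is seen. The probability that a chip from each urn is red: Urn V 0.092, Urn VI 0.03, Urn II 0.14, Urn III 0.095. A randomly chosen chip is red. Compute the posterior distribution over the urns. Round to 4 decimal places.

Since the prior is uniform, the posterior is proportional to the likelihood:
  Urn V: 0.092
  Urn VI: 0.03
  Urn II: 0.14
  Urn III: 0.095
Total = 0.357.
P(Urn V | red) = 0.092/0.357 ≈ 0.2577
P(Urn VI | red) = 0.03/0.357 ≈ 0.0840
P(Urn II | red) = 0.14/0.357 ≈ 0.3922
P(Urn III | red) = 0.095/0.357 ≈ 0.2661

Urn V 0.2577, Urn VI 0.0840, Urn II 0.3922, Urn III 0.2661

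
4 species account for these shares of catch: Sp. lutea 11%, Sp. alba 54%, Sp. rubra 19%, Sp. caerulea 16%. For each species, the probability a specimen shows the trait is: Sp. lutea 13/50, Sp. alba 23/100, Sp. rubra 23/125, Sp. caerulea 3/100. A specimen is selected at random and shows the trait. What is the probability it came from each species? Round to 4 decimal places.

Prior × likelihood for each hypothesis:
  Sp. lutea: 0.11 × 0.26 = 0.0286
  Sp. alba: 0.54 × 0.23 = 0.1242
  Sp. rubra: 0.19 × 0.184 = 0.03496
  Sp. caerulea: 0.16 × 0.03 = 0.0048
Total = 0.19256.
P(Sp. lutea | trait) = 0.0286/0.19256 ≈ 0.1485
P(Sp. alba | trait) = 0.1242/0.19256 ≈ 0.6450
P(Sp. rubra | trait) = 0.03496/0.19256 ≈ 0.1816
P(Sp. caerulea | trait) = 0.0048/0.19256 ≈ 0.0249
(Check: 0.1485+0.6450+0.1816+0.0249 = 1.0000.)

Sp. lutea 0.1485, Sp. alba 0.6450, Sp. rubra 0.1816, Sp. caerulea 0.0249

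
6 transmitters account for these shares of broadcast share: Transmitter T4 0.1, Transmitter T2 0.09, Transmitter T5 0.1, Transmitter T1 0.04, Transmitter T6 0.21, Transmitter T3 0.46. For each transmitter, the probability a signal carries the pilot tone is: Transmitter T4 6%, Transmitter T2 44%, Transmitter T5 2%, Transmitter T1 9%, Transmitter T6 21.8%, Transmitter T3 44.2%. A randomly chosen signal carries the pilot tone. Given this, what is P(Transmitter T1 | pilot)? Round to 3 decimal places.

By Bayes' rule, posterior ∝ prior × likelihood:
  Transmitter T4: 0.1 × 0.06 = 0.006
  Transmitter T2: 0.09 × 0.44 = 0.0396
  Transmitter T5: 0.1 × 0.02 = 0.002
  Transmitter T1: 0.04 × 0.09 = 0.0036
  Transmitter T6: 0.21 × 0.218 = 0.04578
  Transmitter T3: 0.46 × 0.442 = 0.20332
Normalizing constant = 0.3003.
P(Transmitter T1 | evidence) = 0.0036 / 0.3003 ≈ 0.012.

0.012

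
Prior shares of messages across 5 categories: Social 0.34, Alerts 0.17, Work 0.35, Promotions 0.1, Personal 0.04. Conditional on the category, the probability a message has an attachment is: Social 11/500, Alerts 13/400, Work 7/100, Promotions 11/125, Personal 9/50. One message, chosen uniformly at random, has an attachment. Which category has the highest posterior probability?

Work

Compute prior × likelihood for every hypothesis:
  Social: 0.34 × 0.022 = 0.00748
  Alerts: 0.17 × 0.0325 = 0.005525
  Work: 0.35 × 0.07 = 0.0245
  Promotions: 0.1 × 0.088 = 0.0088
  Personal: 0.04 × 0.18 = 0.0072
Total = 0.053505.
Largest term belongs to Work, so Work is most probable.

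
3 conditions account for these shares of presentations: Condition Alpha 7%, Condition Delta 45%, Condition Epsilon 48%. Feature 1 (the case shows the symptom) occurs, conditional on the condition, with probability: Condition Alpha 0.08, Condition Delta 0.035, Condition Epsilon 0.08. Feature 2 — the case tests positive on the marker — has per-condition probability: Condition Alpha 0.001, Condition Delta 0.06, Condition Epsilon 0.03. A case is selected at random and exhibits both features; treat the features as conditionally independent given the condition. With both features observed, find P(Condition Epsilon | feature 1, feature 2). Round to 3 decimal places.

By Bayes' rule, posterior ∝ prior × likelihood:
  Condition Alpha: 0.07 × 0.08 × 0.001 = 0.0000056
  Condition Delta: 0.45 × 0.035 × 0.06 = 0.000945
  Condition Epsilon: 0.48 × 0.08 × 0.03 = 0.001152
Sum = 0.0021026.
P(Condition Epsilon | evidence) = 0.001152 / 0.0021026 ≈ 0.548.

0.548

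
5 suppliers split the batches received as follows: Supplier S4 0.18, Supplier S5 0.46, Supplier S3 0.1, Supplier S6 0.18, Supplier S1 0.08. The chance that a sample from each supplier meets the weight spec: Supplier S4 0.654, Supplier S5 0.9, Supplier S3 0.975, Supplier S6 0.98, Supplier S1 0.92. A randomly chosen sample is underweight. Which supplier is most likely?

Taking complements, P(underweight | each) = Supplier S4 0.346, Supplier S5 0.1, Supplier S3 0.025, Supplier S6 0.02, Supplier S1 0.08.
Prior × likelihood for each hypothesis:
  Supplier S4: 0.18 × 0.346 = 0.06228
  Supplier S5: 0.46 × 0.1 = 0.046
  Supplier S3: 0.1 × 0.025 = 0.0025
  Supplier S6: 0.18 × 0.02 = 0.0036
  Supplier S1: 0.08 × 0.08 = 0.0064
Normalizing constant = 0.12078.
Largest term belongs to Supplier S4, so Supplier S4 is most probable.

Supplier S4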